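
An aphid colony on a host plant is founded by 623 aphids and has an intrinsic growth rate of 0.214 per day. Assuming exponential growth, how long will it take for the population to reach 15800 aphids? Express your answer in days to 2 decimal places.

Set N₀·e^(rt) = 15800: e^(0.214·t) = 15800/623 = 25.361.
0.214·t = ln(25.361) = 3.2332, so t = 3.2332/0.214 = 15.108.

15.11 days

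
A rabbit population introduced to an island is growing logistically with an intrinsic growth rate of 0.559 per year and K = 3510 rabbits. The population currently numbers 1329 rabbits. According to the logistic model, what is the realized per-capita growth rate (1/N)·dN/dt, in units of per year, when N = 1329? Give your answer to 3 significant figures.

0.347 per year

(1/N)·dN/dt = r(1 − N/K) = 0.559 × (1 − 1329/3510).
= 0.559 × 0.62137 = 0.34734.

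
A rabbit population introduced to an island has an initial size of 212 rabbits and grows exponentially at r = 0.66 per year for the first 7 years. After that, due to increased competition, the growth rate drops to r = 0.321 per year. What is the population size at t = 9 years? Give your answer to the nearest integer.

40888 rabbits

Phase 1: N(7) = 212·e^(0.66×7) = 212·e^4.62 = 21516.7.
Phase 2 runs for 9 − 7 = 2 years at r = 0.321.
N(9) = 21516.7·e^(0.321×2) = 21516.7·e^0.642 = 40887.8.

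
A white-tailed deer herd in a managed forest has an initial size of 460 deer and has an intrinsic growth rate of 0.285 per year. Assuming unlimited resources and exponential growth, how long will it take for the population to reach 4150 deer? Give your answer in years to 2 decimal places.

Set N₀·e^(rt) = 4150: e^(0.285·t) = 4150/460 = 9.0217.
0.285·t = ln(9.0217) = 2.1996, so t = 2.1996/0.285 = 7.718.

7.72 years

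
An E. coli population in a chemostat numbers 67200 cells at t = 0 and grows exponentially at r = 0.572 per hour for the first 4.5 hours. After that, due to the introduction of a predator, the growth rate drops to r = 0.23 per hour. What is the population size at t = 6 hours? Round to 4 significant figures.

Phase 1: N(4.5) = 67200·e^(0.572×4.5) = 67200·e^2.574 = 881543.
Phase 2 runs for 6 − 4.5 = 1.5 hours at r = 0.23.
N(6) = 881543·e^(0.23×1.5) = 881543·e^0.345 = 1.244729×10^6.

1245000 cells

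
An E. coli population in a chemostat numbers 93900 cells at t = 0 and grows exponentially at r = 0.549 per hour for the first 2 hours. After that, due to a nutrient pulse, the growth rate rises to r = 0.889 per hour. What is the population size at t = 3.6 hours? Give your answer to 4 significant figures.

Phase 1: N(2) = 93900·e^(0.549×2) = 93900·e^1.098 = 281528.
Phase 2 runs for 3.6 − 2 = 1.6 hours at r = 0.889.
N(3.6) = 281528·e^(0.889×1.6) = 281528·e^1.422 = 1.167512×10^6.

1168000 cells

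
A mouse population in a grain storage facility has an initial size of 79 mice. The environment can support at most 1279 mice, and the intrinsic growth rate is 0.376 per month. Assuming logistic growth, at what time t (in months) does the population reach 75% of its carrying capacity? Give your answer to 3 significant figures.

10.2 months

A = (K − N₀)/N₀ = (1279 − 79)/79 = 15.19.
Solve 1279/(1 + 15.19·e^(−0.376t)) = 959.25: 1 + 15.19·e^(−0.376t) = 1.3333, so e^(−0.376t) = 0.0219444.
−0.376·t = ln(0.0219444) = -3.8192, so t = 3.8192/0.376 = 10.158.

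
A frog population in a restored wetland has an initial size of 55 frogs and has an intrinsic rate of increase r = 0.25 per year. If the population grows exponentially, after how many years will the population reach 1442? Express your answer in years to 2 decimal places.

13.07 years

Set N₀·e^(rt) = 1442: e^(0.25·t) = 1442/55 = 26.218.
0.25·t = ln(26.218) = 3.2665, so t = 3.2665/0.25 = 13.066.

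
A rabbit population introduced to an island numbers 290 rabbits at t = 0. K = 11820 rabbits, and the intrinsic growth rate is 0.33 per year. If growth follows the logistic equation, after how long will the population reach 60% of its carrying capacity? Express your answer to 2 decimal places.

A = (K − N₀)/N₀ = (11820 − 290)/290 = 39.759.
Solve 11820/(1 + 39.759·e^(−0.33t)) = 7092: 1 + 39.759·e^(−0.33t) = 1.6667, so e^(−0.33t) = 0.0167679.
−0.33·t = ln(0.0167679) = -4.0883, so t = 4.0883/0.33 = 12.389.

12.39 years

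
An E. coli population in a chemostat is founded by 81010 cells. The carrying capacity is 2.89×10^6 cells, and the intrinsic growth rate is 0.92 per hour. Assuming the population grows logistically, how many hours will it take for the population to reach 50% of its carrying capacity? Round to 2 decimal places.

A = (K − N₀)/N₀ = (2.89×10^6 − 81010)/81010 = 34.675.
Solve 2.89×10^6/(1 + 34.675·e^(−0.92t)) = 1.445×10^6: 1 + 34.675·e^(−0.92t) = 2, so e^(−0.92t) = 0.0288395.
−0.92·t = ln(0.0288395) = -3.546, so t = 3.546/0.92 = 3.8544.

3.85 hours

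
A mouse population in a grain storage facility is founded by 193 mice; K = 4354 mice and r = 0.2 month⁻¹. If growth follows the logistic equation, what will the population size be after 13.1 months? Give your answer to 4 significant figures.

1694 mice

A = (K − N₀)/N₀ = (4354 − 193)/193 = 21.56.
N(t) = K/(1 + A·e^(−rt)) = 4354/(1 + 21.56×e^(−0.2×13.1)).
e^(−2.62) = 0.072803; denominator = 1 + 21.56×0.072803 = 2.5696.
N = 4354/2.5696 = 1694.43.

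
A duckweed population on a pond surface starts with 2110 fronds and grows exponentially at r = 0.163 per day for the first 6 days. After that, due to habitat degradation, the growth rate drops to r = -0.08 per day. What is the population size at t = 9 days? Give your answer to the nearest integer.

Phase 1: N(6) = 2110·e^(0.163×6) = 2110·e^0.978 = 5610.77.
Phase 2 runs for 9 − 6 = 3 days at r = -0.08.
N(9) = 5610.77·e^(-0.08×3) = 5610.77·e^-0.24 = 4413.59.

4414 fronds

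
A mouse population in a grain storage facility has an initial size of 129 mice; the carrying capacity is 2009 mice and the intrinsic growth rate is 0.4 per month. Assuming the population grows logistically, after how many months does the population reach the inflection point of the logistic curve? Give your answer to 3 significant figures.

6.70 months

Logistic growth is fastest at N = K/2 = 1004.5.
A = (K − N₀)/N₀ = 14.574. Set K/(1 + A·e^(−rt)) = K/2 → A·e^(−rt) = 1.
e^(−0.4t) = 1/14.574 = 0.068617, so t = ln(14.574)/0.4 = 2.6792/0.4 = 6.698.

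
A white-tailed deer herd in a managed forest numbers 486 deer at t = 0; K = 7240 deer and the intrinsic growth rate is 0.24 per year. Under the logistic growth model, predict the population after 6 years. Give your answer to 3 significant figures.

A = (K − N₀)/N₀ = (7240 − 486)/486 = 13.897.
N(t) = K/(1 + A·e^(−rt)) = 7240/(1 + 13.897×e^(−0.24×6)).
e^(−1.44) = 0.23693; denominator = 1 + 13.897×0.23693 = 4.2926.
N = 7240/4.2926 = 1686.62.

1690 deer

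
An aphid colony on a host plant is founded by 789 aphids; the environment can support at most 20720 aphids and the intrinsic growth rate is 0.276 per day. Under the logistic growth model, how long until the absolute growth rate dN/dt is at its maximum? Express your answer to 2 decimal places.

11.70 days

Logistic growth is fastest at N = K/2 = 10360.
A = (K − N₀)/N₀ = 25.261. Set K/(1 + A·e^(−rt)) = K/2 → A·e^(−rt) = 1.
e^(−0.276t) = 1/25.261 = 0.0395866, so t = ln(25.261)/0.276 = 3.2293/0.276 = 11.7.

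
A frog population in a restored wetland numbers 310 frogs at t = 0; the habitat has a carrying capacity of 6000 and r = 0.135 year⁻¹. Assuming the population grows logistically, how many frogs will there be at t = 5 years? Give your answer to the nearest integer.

580 frogs

A = (K − N₀)/N₀ = (6000 − 310)/310 = 18.355.
N(t) = K/(1 + A·e^(−rt)) = 6000/(1 + 18.355×e^(−0.135×5)).
e^(−0.675) = 0.50916; denominator = 1 + 18.355×0.50916 = 10.345.
N = 6000/10.345 = 579.963.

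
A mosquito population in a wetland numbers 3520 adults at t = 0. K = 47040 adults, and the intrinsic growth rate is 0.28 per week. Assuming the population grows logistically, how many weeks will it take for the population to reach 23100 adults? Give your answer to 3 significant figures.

8.85 weeks

A = (K − N₀)/N₀ = (47040 − 3520)/3520 = 12.364.
Solve 47040/(1 + 12.364·e^(−0.28t)) = 23100: 1 + 12.364·e^(−0.28t) = 2.0364, so e^(−0.28t) = 0.0838235.
−0.28·t = ln(0.0838235) = -2.479, so t = 2.479/0.28 = 8.8537.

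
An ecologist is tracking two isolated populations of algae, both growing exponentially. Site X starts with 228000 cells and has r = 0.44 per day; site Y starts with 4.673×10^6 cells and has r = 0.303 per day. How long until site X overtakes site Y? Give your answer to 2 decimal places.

Set 228000·e^(0.44t) = 4.673×10^6·e^(0.303t).
e^((0.44 − 0.303)t) = 4.673×10^6/228000 → e^(0.137·t) = 20.496.
0.137·t = ln(20.496) = 3.0202, so t = 3.0202/0.137 = 22.045.

22.05 days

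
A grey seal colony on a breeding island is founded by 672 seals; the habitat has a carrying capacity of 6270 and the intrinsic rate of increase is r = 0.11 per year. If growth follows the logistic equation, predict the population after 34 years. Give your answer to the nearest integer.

5234 seals

A = (K − N₀)/N₀ = (6270 − 672)/672 = 8.3304.
N(t) = K/(1 + A·e^(−rt)) = 6270/(1 + 8.3304×e^(−0.11×34)).
e^(−3.74) = 0.023754; denominator = 1 + 8.3304×0.023754 = 1.1979.
N = 6270/1.1979 = 5234.25.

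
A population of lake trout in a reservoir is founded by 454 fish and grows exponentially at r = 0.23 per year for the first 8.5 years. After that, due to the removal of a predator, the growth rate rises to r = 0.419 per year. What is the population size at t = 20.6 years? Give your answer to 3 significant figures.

Phase 1: N(8.5) = 454·e^(0.23×8.5) = 454·e^1.955 = 3207.02.
Phase 2 runs for 20.6 − 8.5 = 12.1 years at r = 0.419.
N(20.6) = 3207.02·e^(0.419×12.1) = 3207.02·e^5.07 = 510424.

510000 fish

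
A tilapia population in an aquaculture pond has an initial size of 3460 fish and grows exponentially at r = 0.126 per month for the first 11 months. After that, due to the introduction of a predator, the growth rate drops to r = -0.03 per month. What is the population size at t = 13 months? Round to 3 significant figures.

Phase 1: N(11) = 3460·e^(0.126×11) = 3460·e^1.386 = 13835.9.
Phase 2 runs for 13 − 11 = 2 months at r = -0.03.
N(13) = 13835.9·e^(-0.03×2) = 13835.9·e^-0.06 = 13030.2.

13000 fish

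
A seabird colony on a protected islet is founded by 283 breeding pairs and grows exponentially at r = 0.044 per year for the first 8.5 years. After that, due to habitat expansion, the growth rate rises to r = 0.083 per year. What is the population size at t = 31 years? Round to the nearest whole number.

2662 breeding pairs

Phase 1: N(8.5) = 283·e^(0.044×8.5) = 283·e^0.374 = 411.351.
Phase 2 runs for 31 − 8.5 = 22.5 years at r = 0.083.
N(31) = 411.351·e^(0.083×22.5) = 411.351·e^1.868 = 2662.3.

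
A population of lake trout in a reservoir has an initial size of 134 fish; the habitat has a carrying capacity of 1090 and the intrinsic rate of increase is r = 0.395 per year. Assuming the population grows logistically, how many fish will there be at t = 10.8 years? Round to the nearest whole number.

991 fish

A = (K − N₀)/N₀ = (1090 − 134)/134 = 7.1343.
N(t) = K/(1 + A·e^(−rt)) = 1090/(1 + 7.1343×e^(−0.395×10.8)).
e^(−4.266) = 0.014038; denominator = 1 + 7.1343×0.014038 = 1.1002.
N = 1090/1.1002 = 990.774.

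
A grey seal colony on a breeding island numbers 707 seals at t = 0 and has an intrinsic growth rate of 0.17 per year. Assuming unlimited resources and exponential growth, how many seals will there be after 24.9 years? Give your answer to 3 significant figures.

N(t) = N₀·e^(rt) = 707 × e^(0.17×24.9) = 707 × e^4.233.
e^4.233 ≈ 68.924, so N ≈ 707 × 68.924 = 48729.1.

48700 seals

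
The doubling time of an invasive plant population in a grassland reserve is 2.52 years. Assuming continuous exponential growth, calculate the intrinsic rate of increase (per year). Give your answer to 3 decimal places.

0.275 per year

r = ln(2)/t_d = 0.6931/2.52 = 0.27506.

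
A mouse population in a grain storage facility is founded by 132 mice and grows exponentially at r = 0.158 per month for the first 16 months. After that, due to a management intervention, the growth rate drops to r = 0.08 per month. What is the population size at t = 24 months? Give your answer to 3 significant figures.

3140 mice

Phase 1: N(16) = 132·e^(0.158×16) = 132·e^2.528 = 1653.75.
Phase 2 runs for 24 − 16 = 8 months at r = 0.08.
N(24) = 1653.75·e^(0.08×8) = 1653.75·e^0.64 = 3136.31.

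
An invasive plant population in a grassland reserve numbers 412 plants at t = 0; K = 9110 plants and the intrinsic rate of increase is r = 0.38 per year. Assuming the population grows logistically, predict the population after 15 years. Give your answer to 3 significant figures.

8510 plants

A = (K − N₀)/N₀ = (9110 − 412)/412 = 21.112.
N(t) = K/(1 + A·e^(−rt)) = 9110/(1 + 21.112×e^(−0.38×15)).
e^(−5.7) = 0.003346; denominator = 1 + 21.112×0.003346 = 1.0706.
N = 9110/1.0706 = 8508.94.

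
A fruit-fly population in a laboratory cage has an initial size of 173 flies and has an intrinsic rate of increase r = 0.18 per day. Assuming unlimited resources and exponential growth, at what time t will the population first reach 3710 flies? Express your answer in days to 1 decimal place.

Set N₀·e^(rt) = 3710: e^(0.18·t) = 3710/173 = 21.445.
0.18·t = ln(21.445) = 3.0655, so t = 3.0655/0.18 = 17.031.

17.0 days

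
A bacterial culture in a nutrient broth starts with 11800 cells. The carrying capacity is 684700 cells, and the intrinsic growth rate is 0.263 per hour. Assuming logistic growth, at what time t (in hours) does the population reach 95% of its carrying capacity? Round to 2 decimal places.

A = (K − N₀)/N₀ = (684700 − 11800)/11800 = 57.025.
Solve 684700/(1 + 57.025·e^(−0.263t)) = 650465: 1 + 57.025·e^(−0.263t) = 1.0526, so e^(−0.263t) = 0.000922949.
−0.263·t = ln(0.000922949) = -6.9879, so t = 6.9879/0.263 = 26.57.

26.57 hours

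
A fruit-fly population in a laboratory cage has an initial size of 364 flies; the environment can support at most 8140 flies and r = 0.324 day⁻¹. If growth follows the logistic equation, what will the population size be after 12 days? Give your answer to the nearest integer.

A = (K − N₀)/N₀ = (8140 − 364)/364 = 21.363.
N(t) = K/(1 + A·e^(−rt)) = 8140/(1 + 21.363×e^(−0.324×12)).
e^(−3.888) = 0.020486; denominator = 1 + 21.363×0.020486 = 1.4376.
N = 8140/1.4376 = 5662.05.

5662 flies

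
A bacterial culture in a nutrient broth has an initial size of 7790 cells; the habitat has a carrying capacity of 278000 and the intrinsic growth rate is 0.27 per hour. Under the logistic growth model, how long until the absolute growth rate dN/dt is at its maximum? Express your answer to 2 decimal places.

13.13 hours

Logistic growth is fastest at N = K/2 = 139000.
A = (K − N₀)/N₀ = 34.687. Set K/(1 + A·e^(−rt)) = K/2 → A·e^(−rt) = 1.
e^(−0.27t) = 1/34.687 = 0.0288294, so t = ln(34.687)/0.27 = 3.5464/0.27 = 13.135.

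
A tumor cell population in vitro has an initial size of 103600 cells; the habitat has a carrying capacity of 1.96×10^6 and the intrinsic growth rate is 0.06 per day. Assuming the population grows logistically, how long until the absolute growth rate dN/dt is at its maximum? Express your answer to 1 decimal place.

Logistic growth is fastest at N = K/2 = 980000.
A = (K − N₀)/N₀ = 17.919. Set K/(1 + A·e^(−rt)) = K/2 → A·e^(−rt) = 1.
e^(−0.06t) = 1/17.919 = 0.0558069, so t = ln(17.919)/0.06 = 2.8859/0.06 = 48.098.

48.1 days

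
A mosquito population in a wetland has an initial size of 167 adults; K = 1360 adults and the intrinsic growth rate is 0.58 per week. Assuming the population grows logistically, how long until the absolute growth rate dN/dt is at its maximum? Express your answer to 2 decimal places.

3.39 weeks

Logistic growth is fastest at N = K/2 = 680.
A = (K − N₀)/N₀ = 7.1437. Set K/(1 + A·e^(−rt)) = K/2 → A·e^(−rt) = 1.
e^(−0.58t) = 1/7.1437 = 0.139983, so t = ln(7.1437)/0.58 = 1.9662/0.58 = 3.3901.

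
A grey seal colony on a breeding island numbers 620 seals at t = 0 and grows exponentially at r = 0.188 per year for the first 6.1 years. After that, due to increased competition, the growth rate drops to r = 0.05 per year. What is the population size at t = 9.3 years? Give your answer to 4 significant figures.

Phase 1: N(6.1) = 620·e^(0.188×6.1) = 620·e^1.147 = 1951.82.
Phase 2 runs for 9.3 − 6.1 = 3.2 years at r = 0.05.
N(9.3) = 1951.82·e^(0.05×3.2) = 1951.82·e^0.16 = 2290.49.

2290 seals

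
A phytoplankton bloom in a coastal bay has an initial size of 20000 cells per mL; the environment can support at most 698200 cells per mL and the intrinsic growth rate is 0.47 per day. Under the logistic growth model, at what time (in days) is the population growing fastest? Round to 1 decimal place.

Logistic growth is fastest at N = K/2 = 349100.
A = (K − N₀)/N₀ = 33.91. Set K/(1 + A·e^(−rt)) = K/2 → A·e^(−rt) = 1.
e^(−0.47t) = 1/33.91 = 0.0294898, so t = ln(33.91)/0.47 = 3.5237/0.47 = 7.4973.

7.5 days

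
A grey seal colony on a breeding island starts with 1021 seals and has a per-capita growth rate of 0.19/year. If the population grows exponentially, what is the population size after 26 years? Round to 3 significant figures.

N(t) = N₀·e^(rt) = 1021 × e^(0.19×26) = 1021 × e^4.94.
e^4.94 ≈ 139.77, so N ≈ 1021 × 139.77 = 142705.

143000 seals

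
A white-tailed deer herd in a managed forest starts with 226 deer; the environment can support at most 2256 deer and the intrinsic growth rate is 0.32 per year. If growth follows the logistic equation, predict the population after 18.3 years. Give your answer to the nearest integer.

2199 deer

A = (K − N₀)/N₀ = (2256 − 226)/226 = 8.9823.
N(t) = K/(1 + A·e^(−rt)) = 2256/(1 + 8.9823×e^(−0.32×18.3)).
e^(−5.856) = 0.0028627; denominator = 1 + 8.9823×0.0028627 = 1.0257.
N = 2256/1.0257 = 2199.44.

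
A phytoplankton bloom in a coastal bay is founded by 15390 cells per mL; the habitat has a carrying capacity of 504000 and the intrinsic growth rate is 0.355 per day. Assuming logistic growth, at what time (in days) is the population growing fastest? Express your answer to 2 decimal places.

9.74 days

Logistic growth is fastest at N = K/2 = 252000.
A = (K − N₀)/N₀ = 31.749. Set K/(1 + A·e^(−rt)) = K/2 → A·e^(−rt) = 1.
e^(−0.355t) = 1/31.749 = 0.0314975, so t = ln(31.749)/0.355 = 3.4578/0.355 = 9.7404.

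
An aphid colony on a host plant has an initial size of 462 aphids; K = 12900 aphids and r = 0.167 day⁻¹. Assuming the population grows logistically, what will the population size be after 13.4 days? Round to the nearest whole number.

A = (K − N₀)/N₀ = (12900 − 462)/462 = 26.922.
N(t) = K/(1 + A·e^(−rt)) = 12900/(1 + 26.922×e^(−0.167×13.4)).
e^(−2.238) = 0.10669; denominator = 1 + 26.922×0.10669 = 3.8724.
N = 12900/3.8724 = 3331.27.

3331 aphids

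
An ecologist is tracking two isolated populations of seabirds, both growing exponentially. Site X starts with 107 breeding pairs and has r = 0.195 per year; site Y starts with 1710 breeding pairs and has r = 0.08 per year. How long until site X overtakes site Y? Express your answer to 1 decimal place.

24.1 years

Set 107·e^(0.195t) = 1710·e^(0.08t).
e^((0.195 − 0.08)t) = 1710/107 → e^(0.115·t) = 15.981.
0.115·t = ln(15.981) = 2.7714, so t = 2.7714/0.115 = 24.099.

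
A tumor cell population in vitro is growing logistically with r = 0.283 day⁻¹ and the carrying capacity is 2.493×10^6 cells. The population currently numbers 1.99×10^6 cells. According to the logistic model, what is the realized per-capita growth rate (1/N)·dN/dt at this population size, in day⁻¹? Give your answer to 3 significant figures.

(1/N)·dN/dt = r(1 − N/K) = 0.283 × (1 − 1.99×10^6/2.493×10^6).
= 0.283 × 0.20176 = 0.057099.

0.0571 per day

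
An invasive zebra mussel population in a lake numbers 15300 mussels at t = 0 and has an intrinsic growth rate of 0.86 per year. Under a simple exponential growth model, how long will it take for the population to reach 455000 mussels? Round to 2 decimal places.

Set N₀·e^(rt) = 455000: e^(0.86·t) = 455000/15300 = 29.739.
0.86·t = ln(29.739) = 3.3924, so t = 3.3924/0.86 = 3.9447.

3.94 years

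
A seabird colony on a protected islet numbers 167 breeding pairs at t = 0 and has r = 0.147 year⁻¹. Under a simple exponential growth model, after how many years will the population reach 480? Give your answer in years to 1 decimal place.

Set N₀·e^(rt) = 480: e^(0.147·t) = 480/167 = 2.8743.
0.147·t = ln(2.8743) = 1.0558, so t = 1.0558/0.147 = 7.1823.

7.2 years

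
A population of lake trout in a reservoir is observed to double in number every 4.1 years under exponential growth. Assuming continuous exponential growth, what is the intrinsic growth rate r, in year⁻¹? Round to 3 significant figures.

0.169 per year

r = ln(2)/t_d = 0.6931/4.1 = 0.16906.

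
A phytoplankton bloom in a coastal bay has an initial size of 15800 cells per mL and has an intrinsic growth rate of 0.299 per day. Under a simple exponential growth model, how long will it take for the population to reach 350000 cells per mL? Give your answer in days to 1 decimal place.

10.4 days

Set N₀·e^(rt) = 350000: e^(0.299·t) = 350000/15800 = 22.152.
0.299·t = ln(22.152) = 3.0979, so t = 3.0979/0.299 = 10.361.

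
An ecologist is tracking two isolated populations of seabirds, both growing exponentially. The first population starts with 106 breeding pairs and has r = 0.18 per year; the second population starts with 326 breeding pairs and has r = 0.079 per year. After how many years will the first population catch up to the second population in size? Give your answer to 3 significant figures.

11.1 years

Set 106·e^(0.18t) = 326·e^(0.079t).
e^((0.18 − 0.079)t) = 326/106 → e^(0.101·t) = 3.0755.
0.101·t = ln(3.0755) = 1.1235, so t = 1.1235/0.101 = 11.123.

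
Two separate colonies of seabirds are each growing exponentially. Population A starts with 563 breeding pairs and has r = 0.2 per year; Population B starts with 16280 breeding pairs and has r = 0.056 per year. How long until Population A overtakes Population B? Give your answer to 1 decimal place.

23.4 years

Set 563·e^(0.2t) = 16280·e^(0.056t).
e^((0.2 − 0.056)t) = 16280/563 → e^(0.144·t) = 28.917.
0.144·t = ln(28.917) = 3.3644, so t = 3.3644/0.144 = 23.364.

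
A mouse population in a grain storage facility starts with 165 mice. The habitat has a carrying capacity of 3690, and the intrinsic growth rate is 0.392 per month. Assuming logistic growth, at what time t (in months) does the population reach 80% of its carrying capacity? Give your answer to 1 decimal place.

11.3 months

A = (K − N₀)/N₀ = (3690 − 165)/165 = 21.364.
Solve 3690/(1 + 21.364·e^(−0.392t)) = 2952: 1 + 21.364·e^(−0.392t) = 1.25, so e^(−0.392t) = 0.0117021.
−0.392·t = ln(0.0117021) = -4.448, so t = 4.448/0.392 = 11.347.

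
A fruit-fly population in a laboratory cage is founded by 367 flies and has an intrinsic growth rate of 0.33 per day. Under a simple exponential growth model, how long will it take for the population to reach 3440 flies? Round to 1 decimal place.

Set N₀·e^(rt) = 3440: e^(0.33·t) = 3440/367 = 9.3733.
0.33·t = ln(9.3733) = 2.2379, so t = 2.2379/0.33 = 6.7814.

6.8 days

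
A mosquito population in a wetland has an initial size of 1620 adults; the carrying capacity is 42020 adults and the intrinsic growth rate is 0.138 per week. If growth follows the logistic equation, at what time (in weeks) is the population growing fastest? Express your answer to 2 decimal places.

23.31 weeks

Logistic growth is fastest at N = K/2 = 21010.
A = (K − N₀)/N₀ = 24.938. Set K/(1 + A·e^(−rt)) = K/2 → A·e^(−rt) = 1.
e^(−0.138t) = 1/24.938 = 0.040099, so t = ln(24.938)/0.138 = 3.2164/0.138 = 23.307.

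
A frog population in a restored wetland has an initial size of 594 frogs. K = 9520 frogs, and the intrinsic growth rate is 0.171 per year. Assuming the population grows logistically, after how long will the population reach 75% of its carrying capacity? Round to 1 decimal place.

A = (K − N₀)/N₀ = (9520 − 594)/594 = 15.027.
Solve 9520/(1 + 15.027·e^(−0.171t)) = 7140: 1 + 15.027·e^(−0.171t) = 1.3333, so e^(−0.171t) = 0.0221824.
−0.171·t = ln(0.0221824) = -3.8085, so t = 3.8085/0.171 = 22.272.

22.3 years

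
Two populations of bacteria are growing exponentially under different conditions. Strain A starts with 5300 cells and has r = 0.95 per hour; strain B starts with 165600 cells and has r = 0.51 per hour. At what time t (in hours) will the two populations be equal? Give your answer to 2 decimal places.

Set 5300·e^(0.95t) = 165600·e^(0.51t).
e^((0.95 − 0.51)t) = 165600/5300 → e^(0.44·t) = 31.245.
0.44·t = ln(31.245) = 3.4419, so t = 3.4419/0.44 = 7.8224.

7.82 hours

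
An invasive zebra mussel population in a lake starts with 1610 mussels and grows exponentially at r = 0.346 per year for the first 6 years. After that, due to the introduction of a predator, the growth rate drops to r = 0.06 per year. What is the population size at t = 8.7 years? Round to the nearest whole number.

Phase 1: N(6) = 1610·e^(0.346×6) = 1610·e^2.076 = 12835.7.
Phase 2 runs for 8.7 − 6 = 2.7 years at r = 0.06.
N(8.7) = 12835.7·e^(0.06×2.7) = 12835.7·e^0.162 = 15093.

15093 mussels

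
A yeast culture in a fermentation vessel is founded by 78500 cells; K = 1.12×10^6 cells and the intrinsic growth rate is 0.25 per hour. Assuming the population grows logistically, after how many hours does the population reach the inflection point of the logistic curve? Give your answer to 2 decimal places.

10.34 hours

Logistic growth is fastest at N = K/2 = 560000.
A = (K − N₀)/N₀ = 13.268. Set K/(1 + A·e^(−rt)) = K/2 → A·e^(−rt) = 1.
e^(−0.25t) = 1/13.268 = 0.0753721, so t = ln(13.268)/0.25 = 2.5853/0.25 = 10.341.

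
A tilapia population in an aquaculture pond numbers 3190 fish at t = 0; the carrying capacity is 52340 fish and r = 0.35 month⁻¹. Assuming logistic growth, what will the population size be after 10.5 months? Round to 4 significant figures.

A = (K − N₀)/N₀ = (52340 − 3190)/3190 = 15.408.
N(t) = K/(1 + A·e^(−rt)) = 52340/(1 + 15.408×e^(−0.35×10.5)).
e^(−3.675) = 0.025349; denominator = 1 + 15.408×0.025349 = 1.3906.
N = 52340/1.3906 = 37639.2.

37640 fish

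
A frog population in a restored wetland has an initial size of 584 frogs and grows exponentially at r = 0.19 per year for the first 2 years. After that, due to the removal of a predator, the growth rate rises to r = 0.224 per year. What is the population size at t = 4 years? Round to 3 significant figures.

Phase 1: N(2) = 584·e^(0.19×2) = 584·e^0.38 = 853.974.
Phase 2 runs for 4 − 2 = 2 years at r = 0.224.
N(4) = 853.974·e^(0.224×2) = 853.974·e^0.448 = 1336.62.

1340 frogs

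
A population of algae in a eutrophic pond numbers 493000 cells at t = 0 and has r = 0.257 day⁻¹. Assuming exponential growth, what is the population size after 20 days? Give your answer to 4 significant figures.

N(t) = N₀·e^(rt) = 493000 × e^(0.257×20) = 493000 × e^5.14.
e^5.14 ≈ 170.72, so N ≈ 493000 × 170.72 = 8.416287×10^7.

84160000 cells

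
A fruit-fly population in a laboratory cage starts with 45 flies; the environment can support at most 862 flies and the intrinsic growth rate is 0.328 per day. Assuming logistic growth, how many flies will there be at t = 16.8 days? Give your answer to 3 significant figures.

A = (K − N₀)/N₀ = (862 − 45)/45 = 18.156.
N(t) = K/(1 + A·e^(−rt)) = 862/(1 + 18.156×e^(−0.328×16.8)).
e^(−5.51) = 0.0040445; denominator = 1 + 18.156×0.0040445 = 1.0734.
N = 862/1.0734 = 803.033.

803 flies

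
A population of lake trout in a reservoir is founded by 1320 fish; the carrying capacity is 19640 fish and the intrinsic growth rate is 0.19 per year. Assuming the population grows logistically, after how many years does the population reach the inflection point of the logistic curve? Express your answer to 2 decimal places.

Logistic growth is fastest at N = K/2 = 9820.
A = (K − N₀)/N₀ = 13.879. Set K/(1 + A·e^(−rt)) = K/2 → A·e^(−rt) = 1.
e^(−0.19t) = 1/13.879 = 0.0720524, so t = ln(13.879)/0.19 = 2.6304/0.19 = 13.844.

13.84 years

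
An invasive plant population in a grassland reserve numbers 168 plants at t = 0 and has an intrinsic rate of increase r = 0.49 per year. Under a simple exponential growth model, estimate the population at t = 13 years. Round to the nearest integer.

98122 plants

N(t) = N₀·e^(rt) = 168 × e^(0.49×13) = 168 × e^6.37.
e^6.37 ≈ 584.06, so N ≈ 168 × 584.06 = 98121.7.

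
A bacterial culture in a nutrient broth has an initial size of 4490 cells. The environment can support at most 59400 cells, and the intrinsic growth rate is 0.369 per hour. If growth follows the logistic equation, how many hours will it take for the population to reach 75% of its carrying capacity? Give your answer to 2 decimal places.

9.76 hours

A = (K − N₀)/N₀ = (59400 − 4490)/4490 = 12.229.
Solve 59400/(1 + 12.229·e^(−0.369t)) = 44550: 1 + 12.229·e^(−0.369t) = 1.3333, so e^(−0.369t) = 0.0272567.
−0.369·t = ln(0.0272567) = -3.6025, so t = 3.6025/0.369 = 9.7628.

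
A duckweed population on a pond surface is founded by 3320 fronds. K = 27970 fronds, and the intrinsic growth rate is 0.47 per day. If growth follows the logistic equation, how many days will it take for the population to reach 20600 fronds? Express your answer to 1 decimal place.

A = (K − N₀)/N₀ = (27970 − 3320)/3320 = 7.4247.
Solve 27970/(1 + 7.4247·e^(−0.47t)) = 20600: 1 + 7.4247·e^(−0.47t) = 1.3578, so e^(−0.47t) = 0.0481861.
−0.47·t = ln(0.0481861) = -3.0327, so t = 3.0327/0.47 = 6.4525.

6.5 days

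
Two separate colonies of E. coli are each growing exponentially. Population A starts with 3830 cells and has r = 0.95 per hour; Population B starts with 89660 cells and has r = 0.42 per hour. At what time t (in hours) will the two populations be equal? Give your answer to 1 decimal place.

Set 3830·e^(0.95t) = 89660·e^(0.42t).
e^((0.95 − 0.42)t) = 89660/3830 → e^(0.53·t) = 23.41.
0.53·t = ln(23.41) = 3.1532, so t = 3.1532/0.53 = 5.9494.

5.9 hours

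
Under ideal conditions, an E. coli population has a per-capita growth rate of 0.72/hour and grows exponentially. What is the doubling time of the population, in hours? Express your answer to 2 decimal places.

0.96 hours

Doubling time t_d = ln(2)/r = 0.6931/0.72 = 0.9627.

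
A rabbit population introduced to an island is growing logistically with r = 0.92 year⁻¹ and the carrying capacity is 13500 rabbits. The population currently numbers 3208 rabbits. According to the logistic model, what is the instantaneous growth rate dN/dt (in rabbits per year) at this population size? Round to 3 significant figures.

dN/dt = rN(1 − N/K) = 0.92 × 3208 × (1 − 3208/13500).
1 − 3208/13500 = 0.76237; dN/dt = 0.92 × 3208 × 0.76237 = 2250.

2250 rabbits per year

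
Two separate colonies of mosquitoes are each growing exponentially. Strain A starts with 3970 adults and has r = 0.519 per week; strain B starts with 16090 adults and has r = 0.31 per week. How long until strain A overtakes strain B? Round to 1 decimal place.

6.7 weeks

Set 3970·e^(0.519t) = 16090·e^(0.31t).
e^((0.519 − 0.31)t) = 16090/3970 → e^(0.209·t) = 4.0529.
0.209·t = ln(4.0529) = 1.3994, so t = 1.3994/0.209 = 6.6958.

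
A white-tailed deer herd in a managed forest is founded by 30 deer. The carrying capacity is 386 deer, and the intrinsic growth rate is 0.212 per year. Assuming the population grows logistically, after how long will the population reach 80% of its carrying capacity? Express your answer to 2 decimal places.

18.21 years

A = (K − N₀)/N₀ = (386 − 30)/30 = 11.867.
Solve 386/(1 + 11.867·e^(−0.212t)) = 308.8: 1 + 11.867·e^(−0.212t) = 1.25, so e^(−0.212t) = 0.0210674.
−0.212·t = ln(0.0210674) = -3.86, so t = 3.86/0.212 = 18.208.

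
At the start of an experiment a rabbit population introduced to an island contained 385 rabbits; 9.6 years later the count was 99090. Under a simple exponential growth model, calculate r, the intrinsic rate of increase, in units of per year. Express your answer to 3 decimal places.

From N(t) = N₀·e^(rt): e^(r·9.6) = 99090/385 = 257.38.
r·9.6 = ln(257.38) = 5.5505, so r = 5.5505/9.6 = 0.57818.

0.578 per year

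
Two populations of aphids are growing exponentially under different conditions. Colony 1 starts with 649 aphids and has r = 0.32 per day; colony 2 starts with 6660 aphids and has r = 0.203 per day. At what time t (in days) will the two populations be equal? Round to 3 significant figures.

19.9 days

Set 649·e^(0.32t) = 6660·e^(0.203t).
e^((0.32 − 0.203)t) = 6660/649 → e^(0.117·t) = 10.262.
0.117·t = ln(10.262) = 2.3284, so t = 2.3284/0.117 = 19.901.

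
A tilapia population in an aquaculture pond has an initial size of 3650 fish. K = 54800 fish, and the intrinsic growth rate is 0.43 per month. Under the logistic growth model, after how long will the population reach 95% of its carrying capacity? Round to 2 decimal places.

A = (K − N₀)/N₀ = (54800 − 3650)/3650 = 14.014.
Solve 54800/(1 + 14.014·e^(−0.43t)) = 52060: 1 + 14.014·e^(−0.43t) = 1.0526, so e^(−0.43t) = 0.00375572.
−0.43·t = ln(0.00375572) = -5.5845, so t = 5.5845/0.43 = 12.987.

12.99 months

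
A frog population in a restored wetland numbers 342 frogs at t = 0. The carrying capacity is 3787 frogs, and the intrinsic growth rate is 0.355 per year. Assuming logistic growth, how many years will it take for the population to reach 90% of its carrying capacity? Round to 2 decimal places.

12.70 years

A = (K − N₀)/N₀ = (3787 − 342)/342 = 10.073.
Solve 3787/(1 + 10.073·e^(−0.355t)) = 3408.3: 1 + 10.073·e^(−0.355t) = 1.1111, so e^(−0.355t) = 0.0110305.
−0.355·t = ln(0.0110305) = -4.5071, so t = 4.5071/0.355 = 12.696.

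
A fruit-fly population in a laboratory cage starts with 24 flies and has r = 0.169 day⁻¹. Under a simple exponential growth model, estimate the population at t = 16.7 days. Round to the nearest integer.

404 flies

N(t) = N₀·e^(rt) = 24 × e^(0.169×16.7) = 24 × e^2.822.
e^2.822 ≈ 16.815, so N ≈ 24 × 16.815 = 403.572.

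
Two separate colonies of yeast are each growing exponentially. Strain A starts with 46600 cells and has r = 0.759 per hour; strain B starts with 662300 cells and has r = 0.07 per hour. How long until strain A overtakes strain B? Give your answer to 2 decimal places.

Set 46600·e^(0.759t) = 662300·e^(0.07t).
e^((0.759 − 0.07)t) = 662300/46600 → e^(0.689·t) = 14.212.
0.689·t = ln(14.212) = 2.6541, so t = 2.6541/0.689 = 3.8521.

3.85 hours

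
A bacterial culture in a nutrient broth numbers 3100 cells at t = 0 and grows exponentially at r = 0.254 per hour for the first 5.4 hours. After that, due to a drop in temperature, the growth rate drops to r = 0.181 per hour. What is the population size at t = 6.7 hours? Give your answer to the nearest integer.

Phase 1: N(5.4) = 3100·e^(0.254×5.4) = 3100·e^1.372 = 12219.1.
Phase 2 runs for 6.7 − 5.4 = 1.3 hours at r = 0.181.
N(6.7) = 12219.1·e^(0.181×1.3) = 12219.1·e^0.2353 = 15460.7.

15461 cells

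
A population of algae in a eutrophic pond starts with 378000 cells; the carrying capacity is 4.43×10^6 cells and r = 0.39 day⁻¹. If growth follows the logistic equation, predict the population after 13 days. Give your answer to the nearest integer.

4150486 cells

A = (K − N₀)/N₀ = (4.43×10^6 − 378000)/378000 = 10.72.
N(t) = K/(1 + A·e^(−rt)) = 4.43×10^6/(1 + 10.72×e^(−0.39×13)).
e^(−5.07) = 0.0062824; denominator = 1 + 10.72×0.0062824 = 1.0673.
N = 4.43×10^6/1.0673 = 4.150486×10^6.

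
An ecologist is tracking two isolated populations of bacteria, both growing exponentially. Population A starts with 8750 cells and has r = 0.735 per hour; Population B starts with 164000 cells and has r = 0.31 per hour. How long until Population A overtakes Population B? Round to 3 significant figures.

6.90 hours

Set 8750·e^(0.735t) = 164000·e^(0.31t).
e^((0.735 − 0.31)t) = 164000/8750 → e^(0.425·t) = 18.743.
0.425·t = ln(18.743) = 2.9308, so t = 2.9308/0.425 = 6.896.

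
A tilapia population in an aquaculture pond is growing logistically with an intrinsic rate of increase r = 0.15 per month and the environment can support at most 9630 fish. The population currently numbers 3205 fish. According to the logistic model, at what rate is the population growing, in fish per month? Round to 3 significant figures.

321 fish per month

dN/dt = rN(1 − N/K) = 0.15 × 3205 × (1 − 3205/9630).
1 − 3205/9630 = 0.66719; dN/dt = 0.15 × 3205 × 0.66719 = 320.75.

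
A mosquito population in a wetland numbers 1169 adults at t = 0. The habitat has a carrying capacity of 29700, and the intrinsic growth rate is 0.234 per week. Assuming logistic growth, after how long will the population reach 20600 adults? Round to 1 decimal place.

17.1 weeks

A = (K − N₀)/N₀ = (29700 − 1169)/1169 = 24.406.
Solve 29700/(1 + 24.406·e^(−0.234t)) = 20600: 1 + 24.406·e^(−0.234t) = 1.4417, so e^(−0.234t) = 0.0180997.
−0.234·t = ln(0.0180997) = -4.0119, so t = 4.0119/0.234 = 17.145.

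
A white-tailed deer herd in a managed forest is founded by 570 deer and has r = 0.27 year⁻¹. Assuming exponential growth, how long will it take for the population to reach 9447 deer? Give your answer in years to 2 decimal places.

Set N₀·e^(rt) = 9447: e^(0.27·t) = 9447/570 = 16.574.
0.27·t = ln(16.574) = 2.8078, so t = 2.8078/0.27 = 10.399.

10.40 years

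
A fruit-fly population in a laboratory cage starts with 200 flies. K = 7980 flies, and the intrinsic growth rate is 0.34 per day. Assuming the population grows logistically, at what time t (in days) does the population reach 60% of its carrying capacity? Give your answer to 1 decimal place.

12.0 days

A = (K − N₀)/N₀ = (7980 − 200)/200 = 38.9.
Solve 7980/(1 + 38.9·e^(−0.34t)) = 4788: 1 + 38.9·e^(−0.34t) = 1.6667, so e^(−0.34t) = 0.017138.
−0.34·t = ln(0.017138) = -4.0665, so t = 4.0665/0.34 = 11.96.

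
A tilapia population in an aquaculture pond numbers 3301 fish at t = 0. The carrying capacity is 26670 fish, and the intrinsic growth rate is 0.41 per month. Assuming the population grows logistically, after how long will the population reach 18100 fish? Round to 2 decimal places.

A = (K − N₀)/N₀ = (26670 − 3301)/3301 = 7.0794.
Solve 26670/(1 + 7.0794·e^(−0.41t)) = 18100: 1 + 7.0794·e^(−0.41t) = 1.4735, so e^(−0.41t) = 0.0668818.
−0.41·t = ln(0.0668818) = -2.7048, so t = 2.7048/0.41 = 6.5971.

6.60 months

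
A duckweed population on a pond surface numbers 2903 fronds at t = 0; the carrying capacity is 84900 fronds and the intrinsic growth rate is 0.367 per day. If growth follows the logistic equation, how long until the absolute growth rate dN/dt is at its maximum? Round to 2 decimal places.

Logistic growth is fastest at N = K/2 = 42450.
A = (K − N₀)/N₀ = 28.246. Set K/(1 + A·e^(−rt)) = K/2 → A·e^(−rt) = 1.
e^(−0.367t) = 1/28.246 = 0.0354037, so t = ln(28.246)/0.367 = 3.3409/0.367 = 9.1034.

9.10 days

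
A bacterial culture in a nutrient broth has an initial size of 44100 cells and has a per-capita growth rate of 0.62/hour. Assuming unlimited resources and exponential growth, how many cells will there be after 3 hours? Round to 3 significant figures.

283000 cells

N(t) = N₀·e^(rt) = 44100 × e^(0.62×3) = 44100 × e^1.86.
e^1.86 ≈ 6.4237, so N ≈ 44100 × 6.4237 = 283287.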